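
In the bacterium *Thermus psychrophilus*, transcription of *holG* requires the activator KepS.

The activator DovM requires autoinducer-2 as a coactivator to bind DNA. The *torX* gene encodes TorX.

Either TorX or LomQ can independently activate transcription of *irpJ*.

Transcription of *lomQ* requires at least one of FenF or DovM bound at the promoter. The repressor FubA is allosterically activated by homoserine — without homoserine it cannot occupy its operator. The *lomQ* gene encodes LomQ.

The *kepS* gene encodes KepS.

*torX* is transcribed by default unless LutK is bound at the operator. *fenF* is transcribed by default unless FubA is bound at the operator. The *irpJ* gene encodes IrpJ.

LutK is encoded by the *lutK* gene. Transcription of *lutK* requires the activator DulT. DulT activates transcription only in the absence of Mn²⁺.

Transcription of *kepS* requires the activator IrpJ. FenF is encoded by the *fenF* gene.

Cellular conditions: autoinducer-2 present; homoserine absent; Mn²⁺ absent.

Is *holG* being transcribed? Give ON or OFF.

ON

Mn²⁺ is absent, so DulT is active.
No repressor is bound and DulT is active, so *lutK* is transcribed.
So LutK is produced and active.
With repressor LutK bound, *torX* is not transcribed.
So TorX is not produced.
Homoserine is absent, so FubA is inactive.
With no repressor bound, *fenF* is transcribed.
So FenF is produced and active.
Autoinducer-2 is present, so DovM is active.
Activator FenF is present, so *lomQ* is transcribed.
So LomQ is produced and active.
Activator LomQ is present, so *irpJ* is transcribed.
So IrpJ is produced and active.
No repressor is bound and IrpJ is active, so *kepS* is transcribed.
So KepS is produced and active.
No repressor is bound and KepS is active, so *holG* is transcribed.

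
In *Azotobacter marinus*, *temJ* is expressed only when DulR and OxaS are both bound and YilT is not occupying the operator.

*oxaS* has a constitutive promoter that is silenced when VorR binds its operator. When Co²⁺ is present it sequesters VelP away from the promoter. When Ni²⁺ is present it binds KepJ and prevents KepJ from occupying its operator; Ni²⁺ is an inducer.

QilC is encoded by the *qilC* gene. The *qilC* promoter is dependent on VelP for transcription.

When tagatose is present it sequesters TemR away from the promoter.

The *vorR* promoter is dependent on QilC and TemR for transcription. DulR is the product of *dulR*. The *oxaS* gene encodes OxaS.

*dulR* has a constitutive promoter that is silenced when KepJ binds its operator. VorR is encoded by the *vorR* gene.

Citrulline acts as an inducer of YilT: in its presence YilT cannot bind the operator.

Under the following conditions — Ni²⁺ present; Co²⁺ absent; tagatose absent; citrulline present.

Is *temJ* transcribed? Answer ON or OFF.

Citrulline is present, so YilT is inactive.
Ni²⁺ is present, so KepJ is inactive.
With no repressor bound, *dulR* is transcribed.
So DulR is produced and active.
Co²⁺ is absent, so VelP is active.
No repressor is bound and VelP is active, so *qilC* is transcribed.
So QilC is produced and active.
Tagatose is absent, so TemR is active.
No repressor is bound and QilC and TemR are active, so *vorR* is transcribed.
So VorR is produced and active.
With repressor VorR bound, *oxaS* is not transcribed.
So OxaS is not produced.
Required activator OxaS is absent, so *temJ* is not transcribed.

OFF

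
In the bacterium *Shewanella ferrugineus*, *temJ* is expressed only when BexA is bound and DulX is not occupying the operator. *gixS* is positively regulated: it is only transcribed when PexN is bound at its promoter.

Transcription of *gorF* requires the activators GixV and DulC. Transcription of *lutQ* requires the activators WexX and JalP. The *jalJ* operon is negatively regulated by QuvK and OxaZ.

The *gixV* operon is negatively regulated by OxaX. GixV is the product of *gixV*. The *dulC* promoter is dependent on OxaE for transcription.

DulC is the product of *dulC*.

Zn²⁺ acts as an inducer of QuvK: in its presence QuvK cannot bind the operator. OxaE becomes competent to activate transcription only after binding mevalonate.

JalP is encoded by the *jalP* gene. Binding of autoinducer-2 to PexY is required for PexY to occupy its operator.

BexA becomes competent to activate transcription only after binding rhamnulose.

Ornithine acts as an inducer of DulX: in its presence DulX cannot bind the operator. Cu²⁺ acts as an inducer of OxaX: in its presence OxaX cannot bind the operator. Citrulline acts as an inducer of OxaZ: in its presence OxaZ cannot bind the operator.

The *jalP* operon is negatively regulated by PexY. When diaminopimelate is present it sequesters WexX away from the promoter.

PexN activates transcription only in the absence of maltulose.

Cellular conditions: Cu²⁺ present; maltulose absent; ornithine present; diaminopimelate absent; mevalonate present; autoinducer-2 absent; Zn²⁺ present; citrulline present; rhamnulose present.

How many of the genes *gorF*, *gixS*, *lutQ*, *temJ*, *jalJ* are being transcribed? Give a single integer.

Cu²⁺ is present, so OxaX is inactive.
With no repressor bound, *gixV* is transcribed.
So GixV is produced and active.
Mevalonate is present, so OxaE is active.
No repressor is bound and OxaE is active, so *dulC* is transcribed.
So DulC is produced and active.
No repressor is bound and GixV and DulC are active, so *gorF* is transcribed.
→ *gorF* is ON.
Maltulose is absent, so PexN is active.
No repressor is bound and PexN is active, so *gixS* is transcribed.
→ *gixS* is ON.
Diaminopimelate is absent, so WexX is active.
Autoinducer-2 is absent, so PexY is inactive.
With no repressor bound, *jalP* is transcribed.
So JalP is produced and active.
No repressor is bound and WexX and JalP are active, so *lutQ* is transcribed.
→ *lutQ* is ON.
Ornithine is present, so DulX is inactive.
Rhamnulose is present, so BexA is active.
No repressor is bound and BexA is active, so *temJ* is transcribed.
→ *temJ* is ON.
Zn²⁺ is present, so QuvK is inactive.
Citrulline is present, so OxaZ is inactive.
With no repressor bound, *jalJ* is transcribed.
→ *jalJ* is ON.
5 of the 5 genes are transcribed.

5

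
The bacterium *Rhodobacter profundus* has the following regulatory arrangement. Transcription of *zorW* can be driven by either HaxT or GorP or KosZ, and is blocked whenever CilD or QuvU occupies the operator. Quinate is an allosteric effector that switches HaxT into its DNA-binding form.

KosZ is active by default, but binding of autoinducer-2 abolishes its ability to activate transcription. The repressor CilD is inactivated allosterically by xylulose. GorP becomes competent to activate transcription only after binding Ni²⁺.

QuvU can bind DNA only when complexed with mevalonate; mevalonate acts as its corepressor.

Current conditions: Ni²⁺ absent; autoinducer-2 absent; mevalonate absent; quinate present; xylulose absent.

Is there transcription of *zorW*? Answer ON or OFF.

Quinate is present, so HaxT is active.
Xylulose is absent, so CilD is active.
Ni²⁺ is absent, so GorP is inactive.
Mevalonate is absent, so QuvU is inactive.
Autoinducer-2 is absent, so KosZ is active.
With repressor CilD bound, *zorW* is not transcribed.

OFF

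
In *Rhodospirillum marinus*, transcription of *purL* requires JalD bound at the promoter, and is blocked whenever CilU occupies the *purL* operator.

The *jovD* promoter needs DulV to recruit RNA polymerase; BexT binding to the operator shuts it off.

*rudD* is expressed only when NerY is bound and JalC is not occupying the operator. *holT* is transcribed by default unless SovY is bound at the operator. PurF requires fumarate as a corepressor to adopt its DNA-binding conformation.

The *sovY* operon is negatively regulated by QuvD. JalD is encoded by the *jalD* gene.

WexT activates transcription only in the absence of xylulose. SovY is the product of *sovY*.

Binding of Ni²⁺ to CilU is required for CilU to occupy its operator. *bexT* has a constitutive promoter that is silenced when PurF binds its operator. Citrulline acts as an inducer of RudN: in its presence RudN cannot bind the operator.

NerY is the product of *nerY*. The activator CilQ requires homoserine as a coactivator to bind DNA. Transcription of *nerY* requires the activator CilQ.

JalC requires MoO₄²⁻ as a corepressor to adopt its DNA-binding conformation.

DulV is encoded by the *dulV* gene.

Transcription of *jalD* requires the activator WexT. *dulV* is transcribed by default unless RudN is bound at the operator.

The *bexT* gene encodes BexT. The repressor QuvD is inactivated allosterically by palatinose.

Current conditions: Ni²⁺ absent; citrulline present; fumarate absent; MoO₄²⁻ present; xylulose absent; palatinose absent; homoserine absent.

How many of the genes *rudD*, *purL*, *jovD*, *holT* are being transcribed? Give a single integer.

2

Homoserine is absent, so CilQ is inactive.
Required activator CilQ is absent, so *nerY* is not transcribed.
So NerY is not produced.
MoO₄²⁻ is present, so JalC is active.
With repressor JalC bound, *rudD* is not transcribed.
→ *rudD* is OFF.
Xylulose is absent, so WexT is active.
No repressor is bound and WexT is active, so *jalD* is transcribed.
So JalD is produced and active.
Ni²⁺ is absent, so CilU is inactive.
No repressor is bound and JalD is active, so *purL* is transcribed.
→ *purL* is ON.
Fumarate is absent, so PurF is inactive.
With no repressor bound, *bexT* is transcribed.
So BexT is produced and active.
Citrulline is present, so RudN is inactive.
With no repressor bound, *dulV* is transcribed.
So DulV is produced and active.
With repressor BexT bound, *jovD* is not transcribed.
→ *jovD* is OFF.
Palatinose is absent, so QuvD is active.
With repressor QuvD bound, *sovY* is not transcribed.
So SovY is not produced.
With no repressor bound, *holT* is transcribed.
→ *holT* is ON.
2 of the 4 genes are transcribed.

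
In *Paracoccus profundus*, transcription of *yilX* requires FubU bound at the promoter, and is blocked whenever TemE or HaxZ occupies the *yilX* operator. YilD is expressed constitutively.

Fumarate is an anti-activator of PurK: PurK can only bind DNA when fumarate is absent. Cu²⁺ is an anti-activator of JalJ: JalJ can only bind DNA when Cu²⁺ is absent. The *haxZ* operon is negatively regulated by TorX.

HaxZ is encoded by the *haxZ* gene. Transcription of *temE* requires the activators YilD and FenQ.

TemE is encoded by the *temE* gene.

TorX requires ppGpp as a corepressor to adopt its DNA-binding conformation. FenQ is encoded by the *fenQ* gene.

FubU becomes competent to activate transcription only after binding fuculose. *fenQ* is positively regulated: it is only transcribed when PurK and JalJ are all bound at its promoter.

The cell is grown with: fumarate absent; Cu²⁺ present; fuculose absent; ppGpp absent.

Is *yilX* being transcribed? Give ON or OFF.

YilD is produced constitutively and is active.
Fumarate is absent, so PurK is active.
Cu²⁺ is present, so JalJ is inactive.
Required activator JalJ is absent, so *fenQ* is not transcribed.
So FenQ is not produced.
Required activator FenQ is absent, so *temE* is not transcribed.
So TemE is not produced.
Fuculose is absent, so FubU is inactive.
ppGpp is absent, so TorX is inactive.
With no repressor bound, *haxZ* is transcribed.
So HaxZ is produced and active.
With repressor HaxZ bound, *yilX* is not transcribed.

OFF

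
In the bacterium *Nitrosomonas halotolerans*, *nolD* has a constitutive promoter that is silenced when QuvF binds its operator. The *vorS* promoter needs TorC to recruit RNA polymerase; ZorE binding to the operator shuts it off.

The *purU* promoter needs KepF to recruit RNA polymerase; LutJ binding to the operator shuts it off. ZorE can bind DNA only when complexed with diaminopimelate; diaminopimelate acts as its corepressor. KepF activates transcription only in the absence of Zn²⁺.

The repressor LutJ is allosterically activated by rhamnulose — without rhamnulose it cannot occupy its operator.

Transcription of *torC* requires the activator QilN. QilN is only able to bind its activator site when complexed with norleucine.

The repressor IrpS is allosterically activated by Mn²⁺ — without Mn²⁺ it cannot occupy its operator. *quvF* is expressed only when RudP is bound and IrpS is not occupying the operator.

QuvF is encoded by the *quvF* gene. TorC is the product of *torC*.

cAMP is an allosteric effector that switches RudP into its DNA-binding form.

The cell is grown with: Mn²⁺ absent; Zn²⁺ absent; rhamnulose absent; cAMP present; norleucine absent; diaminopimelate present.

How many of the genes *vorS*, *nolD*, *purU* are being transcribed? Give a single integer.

Diaminopimelate is present, so ZorE is active.
Norleucine is absent, so QilN is inactive.
Required activator QilN is absent, so *torC* is not transcribed.
So TorC is not produced.
With repressor ZorE bound, *vorS* is not transcribed.
→ *vorS* is OFF.
Mn²⁺ is absent, so IrpS is inactive.
cAMP is present, so RudP is active.
No repressor is bound and RudP is active, so *quvF* is transcribed.
So QuvF is produced and active.
With repressor QuvF bound, *nolD* is not transcribed.
→ *nolD* is OFF.
Rhamnulose is absent, so LutJ is inactive.
Zn²⁺ is absent, so KepF is active.
No repressor is bound and KepF is active, so *purU* is transcribed.
→ *purU* is ON.
1 of the 3 genes is transcribed.

1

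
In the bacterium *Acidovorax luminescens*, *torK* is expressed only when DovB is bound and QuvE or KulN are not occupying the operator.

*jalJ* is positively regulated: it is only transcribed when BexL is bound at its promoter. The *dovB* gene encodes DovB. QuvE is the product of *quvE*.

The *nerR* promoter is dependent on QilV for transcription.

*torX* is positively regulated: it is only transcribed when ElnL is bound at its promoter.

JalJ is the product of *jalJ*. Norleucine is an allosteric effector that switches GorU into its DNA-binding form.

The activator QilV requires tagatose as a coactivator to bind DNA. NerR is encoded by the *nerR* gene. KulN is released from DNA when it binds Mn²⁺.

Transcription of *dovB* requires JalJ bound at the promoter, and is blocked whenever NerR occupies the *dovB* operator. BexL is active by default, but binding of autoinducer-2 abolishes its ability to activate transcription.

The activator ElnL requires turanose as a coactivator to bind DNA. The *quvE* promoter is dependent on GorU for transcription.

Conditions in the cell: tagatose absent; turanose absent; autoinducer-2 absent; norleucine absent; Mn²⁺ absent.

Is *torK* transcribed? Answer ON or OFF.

Tagatose is absent, so QilV is inactive.
Required activator QilV is absent, so *nerR* is not transcribed.
So NerR is not produced.
Autoinducer-2 is absent, so BexL is active.
No repressor is bound and BexL is active, so *jalJ* is transcribed.
So JalJ is produced and active.
No repressor is bound and JalJ is active, so *dovB* is transcribed.
So DovB is produced and active.
Norleucine is absent, so GorU is inactive.
Required activator GorU is absent, so *quvE* is not transcribed.
So QuvE is not produced.
Mn²⁺ is absent, so KulN is active.
With repressor KulN bound, *torK* is not transcribed.

OFF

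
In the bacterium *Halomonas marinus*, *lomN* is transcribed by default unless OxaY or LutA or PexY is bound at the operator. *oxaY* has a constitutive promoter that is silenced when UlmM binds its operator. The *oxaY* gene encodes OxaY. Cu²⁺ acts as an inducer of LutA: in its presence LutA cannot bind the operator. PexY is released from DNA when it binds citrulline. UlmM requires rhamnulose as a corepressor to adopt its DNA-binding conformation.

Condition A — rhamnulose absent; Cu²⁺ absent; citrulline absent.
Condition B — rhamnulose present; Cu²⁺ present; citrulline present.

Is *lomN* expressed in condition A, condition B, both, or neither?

Condition A:
Rhamnulose is absent, so UlmM is inactive.
With no repressor bound, *oxaY* is transcribed.
So OxaY is produced and active.
Cu²⁺ is absent, so LutA is active.
Citrulline is absent, so PexY is active.
With repressor OxaY bound, *lomN* is not transcribed.
→ *lomN* is OFF in A.
Condition B:
Rhamnulose is present, so UlmM is active.
With repressor UlmM bound, *oxaY* is not transcribed.
So OxaY is not produced.
Cu²⁺ is present, so LutA is inactive.
Citrulline is present, so PexY is inactive.
With no repressor bound, *lomN* is transcribed.
→ *lomN* is ON in B.

B only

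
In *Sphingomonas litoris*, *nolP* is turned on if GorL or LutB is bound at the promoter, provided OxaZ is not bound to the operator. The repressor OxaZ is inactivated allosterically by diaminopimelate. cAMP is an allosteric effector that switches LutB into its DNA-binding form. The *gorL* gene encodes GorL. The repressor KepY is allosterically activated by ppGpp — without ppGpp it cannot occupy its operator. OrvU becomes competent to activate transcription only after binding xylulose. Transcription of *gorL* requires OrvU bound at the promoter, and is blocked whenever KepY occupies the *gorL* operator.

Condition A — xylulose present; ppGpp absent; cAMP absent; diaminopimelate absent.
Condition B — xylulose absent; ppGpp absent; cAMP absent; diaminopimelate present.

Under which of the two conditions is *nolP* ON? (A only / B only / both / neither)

Condition A:
Xylulose is present, so OrvU is active.
ppGpp is absent, so KepY is inactive.
No repressor is bound and OrvU is active, so *gorL* is transcribed.
So GorL is produced and active.
cAMP is absent, so LutB is inactive.
Diaminopimelate is absent, so OxaZ is active.
With repressor OxaZ bound, *nolP* is not transcribed.
→ *nolP* is OFF in A.
Condition B:
Xylulose is absent, so OrvU is inactive.
ppGpp is absent, so KepY is inactive.
Required activator OrvU is absent, so *gorL* is not transcribed.
So GorL is not produced.
cAMP is absent, so LutB is inactive.
Diaminopimelate is present, so OxaZ is inactive.
No activator is available at the *nolP* promoter, so *nolP* is not transcribed.
→ *nolP* is OFF in B.

neither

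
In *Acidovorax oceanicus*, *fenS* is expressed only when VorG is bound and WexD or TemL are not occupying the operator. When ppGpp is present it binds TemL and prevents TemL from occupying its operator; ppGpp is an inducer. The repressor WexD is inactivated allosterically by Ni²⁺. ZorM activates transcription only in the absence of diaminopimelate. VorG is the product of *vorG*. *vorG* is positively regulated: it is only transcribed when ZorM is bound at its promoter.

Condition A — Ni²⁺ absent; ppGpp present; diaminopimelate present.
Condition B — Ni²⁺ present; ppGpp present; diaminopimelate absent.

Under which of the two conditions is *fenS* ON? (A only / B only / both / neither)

B only

Condition A:
Ni²⁺ is absent, so WexD is active.
ppGpp is present, so TemL is inactive.
Diaminopimelate is present, so ZorM is inactive.
Required activator ZorM is absent, so *vorG* is not transcribed.
So VorG is not produced.
With repressor WexD bound, *fenS* is not transcribed.
→ *fenS* is OFF in A.
Condition B:
Ni²⁺ is present, so WexD is inactive.
ppGpp is present, so TemL is inactive.
Diaminopimelate is absent, so ZorM is active.
No repressor is bound and ZorM is active, so *vorG* is transcribed.
So VorG is produced and active.
No repressor is bound and VorG is active, so *fenS* is transcribed.
→ *fenS* is ON in B.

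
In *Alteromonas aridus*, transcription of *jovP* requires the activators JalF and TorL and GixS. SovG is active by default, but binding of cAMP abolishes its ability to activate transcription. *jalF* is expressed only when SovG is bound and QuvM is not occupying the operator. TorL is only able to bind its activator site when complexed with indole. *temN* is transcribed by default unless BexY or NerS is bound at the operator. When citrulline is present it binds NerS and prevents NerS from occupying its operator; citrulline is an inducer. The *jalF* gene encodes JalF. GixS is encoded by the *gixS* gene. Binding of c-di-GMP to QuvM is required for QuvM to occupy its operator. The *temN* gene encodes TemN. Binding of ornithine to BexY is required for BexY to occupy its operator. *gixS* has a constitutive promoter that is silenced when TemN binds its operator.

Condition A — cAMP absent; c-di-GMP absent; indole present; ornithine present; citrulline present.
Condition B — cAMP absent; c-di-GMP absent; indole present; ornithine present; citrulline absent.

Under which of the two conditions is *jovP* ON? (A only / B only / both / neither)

Condition A:
cAMP is absent, so SovG is active.
c-di-GMP is absent, so QuvM is inactive.
No repressor is bound and SovG is active, so *jalF* is transcribed.
So JalF is produced and active.
Indole is present, so TorL is active.
Ornithine is present, so BexY is active.
Citrulline is present, so NerS is inactive.
With repressor BexY bound, *temN* is not transcribed.
So TemN is not produced.
With no repressor bound, *gixS* is transcribed.
So GixS is produced and active.
No repressor is bound and JalF and TorL and GixS are active, so *jovP* is transcribed.
→ *jovP* is ON in A.
Condition B:
cAMP is absent, so SovG is active.
c-di-GMP is absent, so QuvM is inactive.
No repressor is bound and SovG is active, so *jalF* is transcribed.
So JalF is produced and active.
Indole is present, so TorL is active.
Ornithine is present, so BexY is active.
Citrulline is absent, so NerS is active.
With repressor BexY bound, *temN* is not transcribed.
So TemN is not produced.
With no repressor bound, *gixS* is transcribed.
So GixS is produced and active.
No repressor is bound and JalF and TorL and GixS are active, so *jovP* is transcribed.
→ *jovP* is ON in B.

both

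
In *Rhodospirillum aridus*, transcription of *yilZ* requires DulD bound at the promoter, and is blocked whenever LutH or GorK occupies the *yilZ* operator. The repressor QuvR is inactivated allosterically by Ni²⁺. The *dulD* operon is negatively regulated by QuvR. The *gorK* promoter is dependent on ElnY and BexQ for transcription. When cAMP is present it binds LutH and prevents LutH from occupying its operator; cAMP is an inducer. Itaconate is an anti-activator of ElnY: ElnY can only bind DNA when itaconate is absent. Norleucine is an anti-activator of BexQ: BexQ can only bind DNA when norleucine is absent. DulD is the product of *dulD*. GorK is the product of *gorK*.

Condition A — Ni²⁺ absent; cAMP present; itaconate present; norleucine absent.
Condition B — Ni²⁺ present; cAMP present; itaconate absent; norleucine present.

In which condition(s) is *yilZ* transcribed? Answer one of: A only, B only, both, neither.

Condition A:
Ni²⁺ is absent, so QuvR is active.
With repressor QuvR bound, *dulD* is not transcribed.
So DulD is not produced.
cAMP is present, so LutH is inactive.
Itaconate is present, so ElnY is inactive.
Norleucine is absent, so BexQ is active.
Required activator ElnY is absent, so *gorK* is not transcribed.
So GorK is not produced.
Required activator DulD is absent, so *yilZ* is not transcribed.
→ *yilZ* is OFF in A.
Condition B:
Ni²⁺ is present, so QuvR is inactive.
With no repressor bound, *dulD* is transcribed.
So DulD is produced and active.
cAMP is present, so LutH is inactive.
Itaconate is absent, so ElnY is active.
Norleucine is present, so BexQ is inactive.
Required activator BexQ is absent, so *gorK* is not transcribed.
So GorK is not produced.
No repressor is bound and DulD is active, so *yilZ* is transcribed.
→ *yilZ* is ON in B.

B only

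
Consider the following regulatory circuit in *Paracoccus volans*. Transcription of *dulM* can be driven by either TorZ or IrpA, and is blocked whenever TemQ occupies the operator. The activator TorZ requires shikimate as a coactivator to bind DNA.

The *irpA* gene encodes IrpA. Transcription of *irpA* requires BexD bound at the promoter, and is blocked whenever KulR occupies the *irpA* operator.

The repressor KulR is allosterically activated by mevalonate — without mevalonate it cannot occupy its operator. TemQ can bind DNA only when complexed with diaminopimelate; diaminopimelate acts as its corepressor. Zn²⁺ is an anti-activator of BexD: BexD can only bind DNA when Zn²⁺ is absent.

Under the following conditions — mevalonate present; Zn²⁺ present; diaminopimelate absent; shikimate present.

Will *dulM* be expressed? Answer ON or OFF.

Shikimate is present, so TorZ is active.
Zn²⁺ is present, so BexD is inactive.
Mevalonate is present, so KulR is active.
With repressor KulR bound, *irpA* is not transcribed.
So IrpA is not produced.
Diaminopimelate is absent, so TemQ is inactive.
Activator TorZ is present, so *dulM* is transcribed.

ON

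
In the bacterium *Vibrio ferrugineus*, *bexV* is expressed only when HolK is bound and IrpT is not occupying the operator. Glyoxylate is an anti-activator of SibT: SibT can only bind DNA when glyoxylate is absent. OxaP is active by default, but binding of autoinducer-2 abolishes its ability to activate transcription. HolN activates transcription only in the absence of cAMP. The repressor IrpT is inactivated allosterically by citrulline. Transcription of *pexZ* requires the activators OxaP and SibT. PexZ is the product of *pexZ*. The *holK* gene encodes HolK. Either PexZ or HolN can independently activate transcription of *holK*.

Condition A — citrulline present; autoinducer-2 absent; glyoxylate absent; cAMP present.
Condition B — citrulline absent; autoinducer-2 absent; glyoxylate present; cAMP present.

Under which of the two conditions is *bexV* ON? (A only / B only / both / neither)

A only

Condition A:
Citrulline is present, so IrpT is inactive.
Autoinducer-2 is absent, so OxaP is active.
Glyoxylate is absent, so SibT is active.
No repressor is bound and OxaP and SibT are active, so *pexZ* is transcribed.
So PexZ is produced and active.
cAMP is present, so HolN is inactive.
Activator PexZ is present, so *holK* is transcribed.
So HolK is produced and active.
No repressor is bound and HolK is active, so *bexV* is transcribed.
→ *bexV* is ON in A.
Condition B:
Citrulline is absent, so IrpT is active.
Autoinducer-2 is absent, so OxaP is active.
Glyoxylate is present, so SibT is inactive.
Required activator SibT is absent, so *pexZ* is not transcribed.
So PexZ is not produced.
cAMP is present, so HolN is inactive.
No activator is available at the *holK* promoter, so *holK* is not transcribed.
So HolK is not produced.
With repressor IrpT bound, *bexV* is not transcribed.
→ *bexV* is OFF in B.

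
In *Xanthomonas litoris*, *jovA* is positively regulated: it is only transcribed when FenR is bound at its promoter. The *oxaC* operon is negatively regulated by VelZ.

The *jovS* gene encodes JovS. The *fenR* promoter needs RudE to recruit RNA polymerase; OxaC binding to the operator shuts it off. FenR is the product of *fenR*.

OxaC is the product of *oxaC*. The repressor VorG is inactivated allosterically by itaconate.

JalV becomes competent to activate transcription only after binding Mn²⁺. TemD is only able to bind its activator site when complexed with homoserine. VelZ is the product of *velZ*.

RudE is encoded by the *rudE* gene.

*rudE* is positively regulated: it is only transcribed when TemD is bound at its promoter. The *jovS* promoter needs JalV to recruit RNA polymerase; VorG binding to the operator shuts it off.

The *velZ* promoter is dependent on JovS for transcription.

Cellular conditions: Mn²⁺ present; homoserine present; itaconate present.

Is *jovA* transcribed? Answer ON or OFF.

Mn²⁺ is present, so JalV is active.
Itaconate is present, so VorG is inactive.
No repressor is bound and JalV is active, so *jovS* is transcribed.
So JovS is produced and active.
No repressor is bound and JovS is active, so *velZ* is transcribed.
So VelZ is produced and active.
With repressor VelZ bound, *oxaC* is not transcribed.
So OxaC is not produced.
Homoserine is present, so TemD is active.
No repressor is bound and TemD is active, so *rudE* is transcribed.
So RudE is produced and active.
No repressor is bound and RudE is active, so *fenR* is transcribed.
So FenR is produced and active.
No repressor is bound and FenR is active, so *jovA* is transcribed.

ON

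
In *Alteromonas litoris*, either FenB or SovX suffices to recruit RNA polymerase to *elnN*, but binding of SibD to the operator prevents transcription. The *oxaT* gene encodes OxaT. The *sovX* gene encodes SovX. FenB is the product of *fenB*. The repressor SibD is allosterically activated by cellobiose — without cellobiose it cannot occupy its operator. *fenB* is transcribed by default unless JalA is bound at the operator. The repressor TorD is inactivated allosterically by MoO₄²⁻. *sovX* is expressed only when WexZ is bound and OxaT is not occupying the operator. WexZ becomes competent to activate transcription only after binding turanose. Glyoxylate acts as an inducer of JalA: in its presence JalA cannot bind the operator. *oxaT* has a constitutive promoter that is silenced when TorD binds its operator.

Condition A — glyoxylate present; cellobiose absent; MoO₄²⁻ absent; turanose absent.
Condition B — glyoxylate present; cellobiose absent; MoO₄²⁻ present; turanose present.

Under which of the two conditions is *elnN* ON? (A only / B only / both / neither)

both

Condition A:
Glyoxylate is present, so JalA is inactive.
With no repressor bound, *fenB* is transcribed.
So FenB is produced and active.
Cellobiose is absent, so SibD is inactive.
MoO₄²⁻ is absent, so TorD is active.
With repressor TorD bound, *oxaT* is not transcribed.
So OxaT is not produced.
Turanose is absent, so WexZ is inactive.
Required activator WexZ is absent, so *sovX* is not transcribed.
So SovX is not produced.
Activator FenB is present, so *elnN* is transcribed.
→ *elnN* is ON in A.
Condition B:
Glyoxylate is present, so JalA is inactive.
With no repressor bound, *fenB* is transcribed.
So FenB is produced and active.
Cellobiose is absent, so SibD is inactive.
MoO₄²⁻ is present, so TorD is inactive.
With no repressor bound, *oxaT* is transcribed.
So OxaT is produced and active.
Turanose is present, so WexZ is active.
With repressor OxaT bound, *sovX* is not transcribed.
So SovX is not produced.
Activator FenB is present, so *elnN* is transcribed.
→ *elnN* is ON in B.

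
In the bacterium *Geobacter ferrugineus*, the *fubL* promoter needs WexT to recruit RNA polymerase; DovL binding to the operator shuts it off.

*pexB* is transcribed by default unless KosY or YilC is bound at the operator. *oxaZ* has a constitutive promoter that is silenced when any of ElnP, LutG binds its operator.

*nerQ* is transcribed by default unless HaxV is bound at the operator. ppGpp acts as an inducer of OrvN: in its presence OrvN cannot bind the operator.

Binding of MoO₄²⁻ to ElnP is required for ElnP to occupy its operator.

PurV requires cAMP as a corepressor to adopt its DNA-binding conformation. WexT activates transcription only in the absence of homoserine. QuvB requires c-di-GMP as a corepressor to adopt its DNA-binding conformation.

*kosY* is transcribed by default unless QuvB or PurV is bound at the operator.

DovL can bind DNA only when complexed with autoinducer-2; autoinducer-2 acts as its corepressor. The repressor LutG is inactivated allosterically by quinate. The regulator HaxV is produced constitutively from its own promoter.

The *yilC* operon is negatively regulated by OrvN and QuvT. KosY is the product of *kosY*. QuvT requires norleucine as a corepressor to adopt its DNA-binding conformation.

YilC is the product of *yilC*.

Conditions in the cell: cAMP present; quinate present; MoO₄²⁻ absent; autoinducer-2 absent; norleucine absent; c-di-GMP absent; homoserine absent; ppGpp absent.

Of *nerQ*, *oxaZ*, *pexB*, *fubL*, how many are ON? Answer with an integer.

3

HaxV is produced constitutively and is active.
With repressor HaxV bound, *nerQ* is not transcribed.
→ *nerQ* is OFF.
MoO₄²⁻ is absent, so ElnP is inactive.
Quinate is present, so LutG is inactive.
With no repressor bound, *oxaZ* is transcribed.
→ *oxaZ* is ON.
c-di-GMP is absent, so QuvB is inactive.
cAMP is present, so PurV is active.
With repressor PurV bound, *kosY* is not transcribed.
So KosY is not produced.
ppGpp is absent, so OrvN is active.
Norleucine is absent, so QuvT is inactive.
With repressor OrvN bound, *yilC* is not transcribed.
So YilC is not produced.
With no repressor bound, *pexB* is transcribed.
→ *pexB* is ON.
Homoserine is absent, so WexT is active.
Autoinducer-2 is absent, so DovL is inactive.
No repressor is bound and WexT is active, so *fubL* is transcribed.
→ *fubL* is ON.
3 of the 4 genes are transcribed.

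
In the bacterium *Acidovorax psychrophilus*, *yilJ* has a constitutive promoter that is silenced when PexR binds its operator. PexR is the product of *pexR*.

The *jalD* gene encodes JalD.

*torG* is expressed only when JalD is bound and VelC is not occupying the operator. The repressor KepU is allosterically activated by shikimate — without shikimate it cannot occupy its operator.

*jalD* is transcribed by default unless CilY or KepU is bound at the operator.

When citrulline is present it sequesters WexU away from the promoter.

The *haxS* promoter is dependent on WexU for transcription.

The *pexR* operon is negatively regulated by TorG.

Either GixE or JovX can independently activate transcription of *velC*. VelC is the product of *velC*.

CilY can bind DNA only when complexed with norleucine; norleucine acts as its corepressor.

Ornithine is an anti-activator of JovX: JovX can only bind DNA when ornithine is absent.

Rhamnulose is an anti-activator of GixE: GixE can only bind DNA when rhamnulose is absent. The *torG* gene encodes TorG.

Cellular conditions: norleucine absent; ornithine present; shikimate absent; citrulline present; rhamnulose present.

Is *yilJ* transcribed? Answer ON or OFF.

Rhamnulose is present, so GixE is inactive.
Ornithine is present, so JovX is inactive.
No activator is available at the *velC* promoter, so *velC* is not transcribed.
So VelC is not produced.
Norleucine is absent, so CilY is inactive.
Shikimate is absent, so KepU is inactive.
With no repressor bound, *jalD* is transcribed.
So JalD is produced and active.
No repressor is bound and JalD is active, so *torG* is transcribed.
So TorG is produced and active.
With repressor TorG bound, *pexR* is not transcribed.
So PexR is not produced.
With no repressor bound, *yilJ* is transcribed.

ON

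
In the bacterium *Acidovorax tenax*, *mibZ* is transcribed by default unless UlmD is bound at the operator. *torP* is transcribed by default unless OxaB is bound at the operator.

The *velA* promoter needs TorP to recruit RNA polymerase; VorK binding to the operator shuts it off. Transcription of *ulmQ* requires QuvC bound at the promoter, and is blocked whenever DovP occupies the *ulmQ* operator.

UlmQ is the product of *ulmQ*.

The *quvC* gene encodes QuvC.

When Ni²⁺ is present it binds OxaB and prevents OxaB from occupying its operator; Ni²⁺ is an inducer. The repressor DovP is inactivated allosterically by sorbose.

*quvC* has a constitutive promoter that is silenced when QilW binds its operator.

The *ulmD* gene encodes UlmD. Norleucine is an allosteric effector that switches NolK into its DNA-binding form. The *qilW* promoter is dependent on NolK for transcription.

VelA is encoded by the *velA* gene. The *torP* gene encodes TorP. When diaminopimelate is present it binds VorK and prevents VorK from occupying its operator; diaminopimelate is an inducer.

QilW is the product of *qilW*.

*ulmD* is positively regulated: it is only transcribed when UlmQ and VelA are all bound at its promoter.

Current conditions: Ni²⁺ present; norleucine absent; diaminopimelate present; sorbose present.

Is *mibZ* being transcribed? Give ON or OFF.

OFF

Norleucine is absent, so NolK is inactive.
Required activator NolK is absent, so *qilW* is not transcribed.
So QilW is not produced.
With no repressor bound, *quvC* is transcribed.
So QuvC is produced and active.
Sorbose is present, so DovP is inactive.
No repressor is bound and QuvC is active, so *ulmQ* is transcribed.
So UlmQ is produced and active.
Diaminopimelate is present, so VorK is inactive.
Ni²⁺ is present, so OxaB is inactive.
With no repressor bound, *torP* is transcribed.
So TorP is produced and active.
No repressor is bound and TorP is active, so *velA* is transcribed.
So VelA is produced and active.
No repressor is bound and UlmQ and VelA are active, so *ulmD* is transcribed.
So UlmD is produced and active.
With repressor UlmD bound, *mibZ* is not transcribed.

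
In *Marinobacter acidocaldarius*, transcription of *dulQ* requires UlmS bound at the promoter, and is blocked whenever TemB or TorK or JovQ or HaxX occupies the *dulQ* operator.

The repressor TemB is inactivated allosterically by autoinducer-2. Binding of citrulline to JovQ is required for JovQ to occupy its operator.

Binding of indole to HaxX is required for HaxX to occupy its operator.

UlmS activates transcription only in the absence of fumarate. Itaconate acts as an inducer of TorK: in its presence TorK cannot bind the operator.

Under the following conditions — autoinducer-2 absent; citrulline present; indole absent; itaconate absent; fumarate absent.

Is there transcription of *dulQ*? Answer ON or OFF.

Fumarate is absent, so UlmS is active.
Autoinducer-2 is absent, so TemB is active.
Itaconate is absent, so TorK is active.
Citrulline is present, so JovQ is active.
Indole is absent, so HaxX is inactive.
With repressor TemB bound, *dulQ* is not transcribed.

OFF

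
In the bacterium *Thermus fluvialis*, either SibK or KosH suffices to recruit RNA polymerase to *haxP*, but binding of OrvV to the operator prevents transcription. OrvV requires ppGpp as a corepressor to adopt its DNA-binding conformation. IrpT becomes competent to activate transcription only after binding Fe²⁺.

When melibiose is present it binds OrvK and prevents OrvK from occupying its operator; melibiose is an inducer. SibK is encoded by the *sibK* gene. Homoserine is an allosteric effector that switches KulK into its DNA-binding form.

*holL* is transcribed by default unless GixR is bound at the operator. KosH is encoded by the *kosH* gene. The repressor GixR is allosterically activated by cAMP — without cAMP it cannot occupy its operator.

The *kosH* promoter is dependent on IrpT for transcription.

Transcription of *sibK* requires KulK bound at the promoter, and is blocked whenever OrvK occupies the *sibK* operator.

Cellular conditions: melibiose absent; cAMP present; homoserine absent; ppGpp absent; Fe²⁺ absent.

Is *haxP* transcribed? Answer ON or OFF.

Melibiose is absent, so OrvK is active.
Homoserine is absent, so KulK is inactive.
With repressor OrvK bound, *sibK* is not transcribed.
So SibK is not produced.
Fe²⁺ is absent, so IrpT is inactive.
Required activator IrpT is absent, so *kosH* is not transcribed.
So KosH is not produced.
ppGpp is absent, so OrvV is inactive.
No activator is available at the *haxP* promoter, so *haxP* is not transcribed.

OFF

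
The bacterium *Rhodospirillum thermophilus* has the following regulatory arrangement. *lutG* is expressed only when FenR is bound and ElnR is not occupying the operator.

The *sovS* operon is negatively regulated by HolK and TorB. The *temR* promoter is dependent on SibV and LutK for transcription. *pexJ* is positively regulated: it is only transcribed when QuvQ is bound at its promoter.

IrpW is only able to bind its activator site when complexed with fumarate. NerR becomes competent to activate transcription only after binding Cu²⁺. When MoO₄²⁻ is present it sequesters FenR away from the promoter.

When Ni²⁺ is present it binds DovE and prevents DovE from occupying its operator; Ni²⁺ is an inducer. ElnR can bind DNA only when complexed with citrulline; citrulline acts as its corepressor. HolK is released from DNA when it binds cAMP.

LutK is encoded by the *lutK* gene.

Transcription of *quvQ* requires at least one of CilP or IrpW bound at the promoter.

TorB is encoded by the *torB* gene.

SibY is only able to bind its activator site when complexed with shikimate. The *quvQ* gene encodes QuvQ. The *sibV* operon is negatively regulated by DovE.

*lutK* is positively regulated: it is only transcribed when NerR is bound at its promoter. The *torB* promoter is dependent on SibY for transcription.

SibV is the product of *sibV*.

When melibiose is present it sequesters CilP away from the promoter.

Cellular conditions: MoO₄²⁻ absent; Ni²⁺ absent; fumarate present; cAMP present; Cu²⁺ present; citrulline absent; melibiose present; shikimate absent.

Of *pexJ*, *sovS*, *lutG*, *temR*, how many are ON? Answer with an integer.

Melibiose is present, so CilP is inactive.
Fumarate is present, so IrpW is active.
Activator IrpW is present, so *quvQ* is transcribed.
So QuvQ is produced and active.
No repressor is bound and QuvQ is active, so *pexJ* is transcribed.
→ *pexJ* is ON.
cAMP is present, so HolK is inactive.
Shikimate is absent, so SibY is inactive.
Required activator SibY is absent, so *torB* is not transcribed.
So TorB is not produced.
With no repressor bound, *sovS* is transcribed.
→ *sovS* is ON.
Citrulline is absent, so ElnR is inactive.
MoO₄²⁻ is absent, so FenR is active.
No repressor is bound and FenR is active, so *lutG* is transcribed.
→ *lutG* is ON.
Ni²⁺ is absent, so DovE is active.
With repressor DovE bound, *sibV* is not transcribed.
So SibV is not produced.
Cu²⁺ is present, so NerR is active.
No repressor is bound and NerR is active, so *lutK* is transcribed.
So LutK is produced and active.
Required activator SibV is absent, so *temR* is not transcribed.
→ *temR* is OFF.
3 of the 4 genes are transcribed.

3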